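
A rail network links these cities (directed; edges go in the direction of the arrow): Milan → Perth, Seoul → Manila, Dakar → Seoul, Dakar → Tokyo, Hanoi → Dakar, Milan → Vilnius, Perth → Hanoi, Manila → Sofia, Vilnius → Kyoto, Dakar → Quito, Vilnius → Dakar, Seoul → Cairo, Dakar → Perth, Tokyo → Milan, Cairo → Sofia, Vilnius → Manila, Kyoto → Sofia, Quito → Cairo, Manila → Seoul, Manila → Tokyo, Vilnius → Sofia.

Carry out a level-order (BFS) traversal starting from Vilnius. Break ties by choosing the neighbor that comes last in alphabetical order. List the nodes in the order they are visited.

Visit Vilnius; enqueue Sofia, Manila, Kyoto, Dakar → queue [Sofia, Manila, Kyoto, Dakar]
Visit Sofia → queue [Manila, Kyoto, Dakar]
Visit Manila; enqueue Tokyo, Seoul → queue [Kyoto, Dakar, Tokyo, Seoul]
Visit Kyoto → queue [Dakar, Tokyo, Seoul]
Visit Dakar; enqueue Quito, Perth → queue [Tokyo, Seoul, Quito, Perth]
Visit Tokyo; enqueue Milan → queue [Seoul, Quito, Perth, Milan]
Visit Seoul; enqueue Cairo → queue [Quito, Perth, Milan, Cairo]
Visit Quito → queue [Perth, Milan, Cairo]
Visit Perth; enqueue Hanoi → queue [Milan, Cairo, Hanoi]
Visit Milan → queue [Cairo, Hanoi]
Visit Cairo → queue [Hanoi]
Visit Hanoi → queue []

Vilnius → Sofia → Manila → Kyoto → Dakar → Tokyo → Seoul → Quito → Perth → Milan → Cairo → Hanoi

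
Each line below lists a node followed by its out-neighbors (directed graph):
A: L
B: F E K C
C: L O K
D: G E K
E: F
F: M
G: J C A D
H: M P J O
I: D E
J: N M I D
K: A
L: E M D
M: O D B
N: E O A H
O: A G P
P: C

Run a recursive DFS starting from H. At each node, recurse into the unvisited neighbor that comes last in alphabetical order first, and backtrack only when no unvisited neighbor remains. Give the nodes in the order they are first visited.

H → P → C → O → G → J → N → E → F → M → D → K → A → L → B → I

Visit H
H → P
P → C
C → O
O → G
G → J
J → N
N → E
E → F
F → M
M → D
D → K
K → A
A → L
M → B
J → I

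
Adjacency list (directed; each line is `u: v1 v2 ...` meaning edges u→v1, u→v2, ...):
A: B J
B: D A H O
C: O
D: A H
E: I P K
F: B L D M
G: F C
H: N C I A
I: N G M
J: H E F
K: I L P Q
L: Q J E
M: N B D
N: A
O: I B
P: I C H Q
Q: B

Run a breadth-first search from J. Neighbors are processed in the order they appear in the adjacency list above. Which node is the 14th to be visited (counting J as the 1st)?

M

Visit J; enqueue H, E, F → queue [H, E, F]
Visit H; enqueue N, C, I, A → queue [E, F, N, C, I, A]
Visit E; enqueue P, K → queue [F, N, C, I, A, P, K]
Visit F; enqueue B, L, D, M → queue [N, C, I, A, P, K, B, L, D, M]
Visit N → queue [C, I, A, P, K, B, L, D, M]
Visit C; enqueue O → queue [I, A, P, K, B, L, D, M, O]
Visit I; enqueue G → queue [A, P, K, B, L, D, M, O, G]
Visit A → queue [P, K, B, L, D, M, O, G]
Visit P; enqueue Q → queue [K, B, L, D, M, O, G, Q]
Visit K → queue [B, L, D, M, O, G, Q]
Visit B → queue [L, D, M, O, G, Q]
Visit L → queue [D, M, O, G, Q]
Visit D → queue [M, O, G, Q]
Visit M → queue [O, G, Q]
Visit O → queue [G, Q]
Visit G → queue [Q]
Visit Q → queue []

Visit order: J, H, E, F, N, C, I, A, P, K, B, L, D, M, O, G, Q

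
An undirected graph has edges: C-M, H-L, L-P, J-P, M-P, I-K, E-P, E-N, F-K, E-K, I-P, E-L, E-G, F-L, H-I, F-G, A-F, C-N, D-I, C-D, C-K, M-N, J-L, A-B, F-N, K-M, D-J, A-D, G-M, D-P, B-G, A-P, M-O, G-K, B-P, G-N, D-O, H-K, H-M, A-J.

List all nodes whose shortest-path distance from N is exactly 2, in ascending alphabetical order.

Level 0: N
Level 1: C, E, F, G, M
Level 2: A, B, D, H, K, L, O, P
Level 3: I, J

A, B, D, H, K, L, O, P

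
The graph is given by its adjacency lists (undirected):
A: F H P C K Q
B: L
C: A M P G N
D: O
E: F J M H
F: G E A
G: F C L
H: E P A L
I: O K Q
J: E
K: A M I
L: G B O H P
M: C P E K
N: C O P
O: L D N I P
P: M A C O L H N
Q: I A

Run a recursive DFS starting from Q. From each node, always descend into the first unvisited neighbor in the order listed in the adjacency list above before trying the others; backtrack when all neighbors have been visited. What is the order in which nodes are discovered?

Q, I, O, L, G, F, E, J, M, C, A, H, P, N, K, B, D

Visit Q
Q → I
I → O
O → L
L → G
G → F
F → E
E → J
E → M
M → C
C → A
A → H
H → P
P → N
A → K
L → B
O → D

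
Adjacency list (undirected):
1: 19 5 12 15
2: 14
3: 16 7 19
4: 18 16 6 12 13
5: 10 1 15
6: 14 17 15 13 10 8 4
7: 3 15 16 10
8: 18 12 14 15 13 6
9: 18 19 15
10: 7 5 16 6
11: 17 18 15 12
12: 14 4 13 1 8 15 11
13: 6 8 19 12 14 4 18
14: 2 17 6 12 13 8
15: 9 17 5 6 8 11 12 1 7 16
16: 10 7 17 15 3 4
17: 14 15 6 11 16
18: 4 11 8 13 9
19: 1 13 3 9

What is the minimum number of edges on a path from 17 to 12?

2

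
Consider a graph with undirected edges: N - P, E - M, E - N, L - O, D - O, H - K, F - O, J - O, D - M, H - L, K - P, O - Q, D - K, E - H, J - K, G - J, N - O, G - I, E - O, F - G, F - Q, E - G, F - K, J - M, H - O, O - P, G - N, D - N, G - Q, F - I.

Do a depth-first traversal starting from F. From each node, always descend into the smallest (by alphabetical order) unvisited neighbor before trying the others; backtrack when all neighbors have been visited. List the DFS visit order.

F, G, E, H, K, D, M, J, O, L, N, P, Q, I

Visit F
F → G
G → E
E → H
H → K
K → D
D → M
M → J
J → O
O → L
O → N
N → P
O → Q
G → I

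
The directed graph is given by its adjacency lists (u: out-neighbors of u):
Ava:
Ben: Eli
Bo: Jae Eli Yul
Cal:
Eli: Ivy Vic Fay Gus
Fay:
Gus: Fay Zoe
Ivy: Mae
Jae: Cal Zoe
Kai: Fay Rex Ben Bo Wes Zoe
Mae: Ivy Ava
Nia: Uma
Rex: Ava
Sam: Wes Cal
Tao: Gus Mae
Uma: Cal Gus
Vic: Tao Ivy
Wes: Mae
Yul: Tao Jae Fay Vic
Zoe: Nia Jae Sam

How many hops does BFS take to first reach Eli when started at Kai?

Level 0: Kai
Level 1: Ben, Bo, Fay, Rex, Wes, Zoe
Level 2: Ava, Eli, Jae, Mae, Nia, Sam, Yul
Level 3: Cal, Gus, Ivy, Tao, Uma, Vic
Eli first appears at level 2.

2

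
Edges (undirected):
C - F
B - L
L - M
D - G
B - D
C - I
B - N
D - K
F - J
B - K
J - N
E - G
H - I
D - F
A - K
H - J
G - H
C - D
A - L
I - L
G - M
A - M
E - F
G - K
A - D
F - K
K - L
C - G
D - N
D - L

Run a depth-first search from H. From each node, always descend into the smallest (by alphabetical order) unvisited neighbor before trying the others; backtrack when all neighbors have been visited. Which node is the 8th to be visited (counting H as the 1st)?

Visit H
H → G
G → C
C → D
D → A
A → K
K → B
B → L
L → I
L → M
B → N
N → J
J → F
F → E

Visit order: H, G, C, D, A, K, B, L, I, M, N, J, F, E

L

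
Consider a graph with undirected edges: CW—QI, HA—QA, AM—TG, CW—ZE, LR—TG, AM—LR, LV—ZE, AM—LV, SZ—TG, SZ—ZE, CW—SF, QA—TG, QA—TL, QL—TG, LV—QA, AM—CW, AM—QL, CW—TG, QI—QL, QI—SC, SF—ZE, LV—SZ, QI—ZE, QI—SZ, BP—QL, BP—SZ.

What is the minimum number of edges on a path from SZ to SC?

2

Level 0: SZ
Level 1: BP, LV, QI, TG, ZE
Level 2: AM, CW, LR, QA, QL, SC, SF
Level 3: HA, TL
SC first appears at level 2.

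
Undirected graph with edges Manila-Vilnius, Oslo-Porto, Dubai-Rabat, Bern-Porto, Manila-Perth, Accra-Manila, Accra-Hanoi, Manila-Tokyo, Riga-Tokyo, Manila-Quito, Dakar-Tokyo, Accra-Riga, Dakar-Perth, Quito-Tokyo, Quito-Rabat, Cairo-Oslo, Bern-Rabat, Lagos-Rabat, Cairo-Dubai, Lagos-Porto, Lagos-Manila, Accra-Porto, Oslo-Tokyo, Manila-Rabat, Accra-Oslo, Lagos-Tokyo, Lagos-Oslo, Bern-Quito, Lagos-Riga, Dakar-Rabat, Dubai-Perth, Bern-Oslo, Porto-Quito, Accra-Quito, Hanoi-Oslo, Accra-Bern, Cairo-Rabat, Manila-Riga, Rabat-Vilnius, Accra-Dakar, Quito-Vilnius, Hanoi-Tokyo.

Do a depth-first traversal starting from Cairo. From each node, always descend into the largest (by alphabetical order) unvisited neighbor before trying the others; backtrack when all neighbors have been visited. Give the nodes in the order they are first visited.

Visit Cairo
Cairo → Rabat
Rabat → Vilnius
Vilnius → Quito
Quito → Tokyo
Tokyo → Riga
Riga → Manila
Manila → Perth
Perth → Dubai
Perth → Dakar
Dakar → Accra
Accra → Porto
Porto → Oslo
Oslo → Lagos
Oslo → Hanoi
Oslo → Bern

Cairo → Rabat → Vilnius → Quito → Tokyo → Riga → Manila → Perth → Dubai → Dakar → Accra → Porto → Oslo → Lagos → Hanoi → Bern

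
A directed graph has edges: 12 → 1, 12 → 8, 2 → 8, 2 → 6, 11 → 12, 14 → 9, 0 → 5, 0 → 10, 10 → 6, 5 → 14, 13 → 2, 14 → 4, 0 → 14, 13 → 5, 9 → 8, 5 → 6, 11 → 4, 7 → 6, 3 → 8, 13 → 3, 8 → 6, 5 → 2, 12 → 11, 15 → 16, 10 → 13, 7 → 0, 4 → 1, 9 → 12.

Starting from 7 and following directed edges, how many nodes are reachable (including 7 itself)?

15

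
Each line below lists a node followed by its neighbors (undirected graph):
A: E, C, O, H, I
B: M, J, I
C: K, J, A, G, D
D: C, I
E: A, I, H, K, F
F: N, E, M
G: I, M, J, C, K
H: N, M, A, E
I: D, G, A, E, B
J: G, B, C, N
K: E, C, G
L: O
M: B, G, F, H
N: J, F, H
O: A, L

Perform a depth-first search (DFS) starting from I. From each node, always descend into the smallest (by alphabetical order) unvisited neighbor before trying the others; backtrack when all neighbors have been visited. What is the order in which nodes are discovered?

Visit I
I → A
A → C
C → D
C → G
G → J
J → B
B → M
M → F
F → E
E → H
H → N
E → K
A → O
O → L

I → A → C → D → G → J → B → M → F → E → H → N → K → O → L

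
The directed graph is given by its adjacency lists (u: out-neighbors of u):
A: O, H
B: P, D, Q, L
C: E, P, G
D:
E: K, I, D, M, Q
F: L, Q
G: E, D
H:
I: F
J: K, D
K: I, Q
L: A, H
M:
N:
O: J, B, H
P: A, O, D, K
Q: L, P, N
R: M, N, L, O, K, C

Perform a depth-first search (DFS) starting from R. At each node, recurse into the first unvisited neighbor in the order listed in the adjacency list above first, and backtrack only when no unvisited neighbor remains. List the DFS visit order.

R, M, N, L, A, O, J, K, I, F, Q, P, D, B, H, C, E, G

Visit R
R → M
R → N
R → L
L → A
A → O
O → J
J → K
K → I
I → F
F → Q
Q → P
P → D
O → B
O → H
R → C
C → E
C → G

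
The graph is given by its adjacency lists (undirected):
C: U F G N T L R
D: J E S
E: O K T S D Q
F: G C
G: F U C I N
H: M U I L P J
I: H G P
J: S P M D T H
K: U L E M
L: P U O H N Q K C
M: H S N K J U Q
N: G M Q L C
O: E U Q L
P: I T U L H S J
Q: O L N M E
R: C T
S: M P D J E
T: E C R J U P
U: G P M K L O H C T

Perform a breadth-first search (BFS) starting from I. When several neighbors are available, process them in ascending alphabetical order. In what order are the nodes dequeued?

I, G, H, P, C, F, N, U, J, L, M, S, T, R, Q, K, O, D, E

Visit I; enqueue G, H, P → queue [G, H, P]
Visit G; enqueue C, F, N, U → queue [H, P, C, F, N, U]
Visit H; enqueue J, L, M → queue [P, C, F, N, U, J, L, M]
Visit P; enqueue S, T → queue [C, F, N, U, J, L, M, S, T]
Visit C; enqueue R → queue [F, N, U, J, L, M, S, T, R]
Visit F → queue [N, U, J, L, M, S, T, R]
Visit N; enqueue Q → queue [U, J, L, M, S, T, R, Q]
Visit U; enqueue K, O → queue [J, L, M, S, T, R, Q, K, O]
Visit J; enqueue D → queue [L, M, S, T, R, Q, K, O, D]
Visit L → queue [M, S, T, R, Q, K, O, D]
Visit M → queue [S, T, R, Q, K, O, D]
Visit S; enqueue E → queue [T, R, Q, K, O, D, E]
Visit T → queue [R, Q, K, O, D, E]
Visit R → queue [Q, K, O, D, E]
Visit Q → queue [K, O, D, E]
Visit K → queue [O, D, E]
Visit O → queue [D, E]
Visit D → queue [E]
Visit E → queue []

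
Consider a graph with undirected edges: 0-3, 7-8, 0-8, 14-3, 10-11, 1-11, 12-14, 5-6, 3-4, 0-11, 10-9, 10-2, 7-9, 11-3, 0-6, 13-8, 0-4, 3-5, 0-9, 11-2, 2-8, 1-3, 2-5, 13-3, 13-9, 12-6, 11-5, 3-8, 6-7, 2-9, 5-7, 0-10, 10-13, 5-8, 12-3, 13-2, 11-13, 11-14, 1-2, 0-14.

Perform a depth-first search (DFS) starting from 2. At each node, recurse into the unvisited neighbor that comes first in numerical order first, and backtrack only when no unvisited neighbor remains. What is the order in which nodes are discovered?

Visit 2
2 → 1
1 → 3
3 → 0
0 → 4
0 → 6
6 → 5
5 → 7
7 → 8
8 → 13
13 → 9
9 → 10
10 → 11
11 → 14
14 → 12

2 -> 1 -> 3 -> 0 -> 4 -> 6 -> 5 -> 7 -> 8 -> 13 -> 9 -> 10 -> 11 -> 14 -> 12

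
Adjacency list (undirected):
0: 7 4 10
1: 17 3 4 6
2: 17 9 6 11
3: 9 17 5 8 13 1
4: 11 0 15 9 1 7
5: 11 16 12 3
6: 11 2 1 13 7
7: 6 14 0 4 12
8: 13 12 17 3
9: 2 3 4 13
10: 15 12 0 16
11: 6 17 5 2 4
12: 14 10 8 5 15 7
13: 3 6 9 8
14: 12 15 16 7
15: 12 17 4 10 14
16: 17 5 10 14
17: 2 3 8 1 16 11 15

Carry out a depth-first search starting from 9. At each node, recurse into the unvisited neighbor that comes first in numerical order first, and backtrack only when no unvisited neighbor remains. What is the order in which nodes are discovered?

9 → 2 → 6 → 1 → 3 → 5 → 11 → 4 → 0 → 7 → 12 → 8 → 13 → 17 → 15 → 10 → 16 → 14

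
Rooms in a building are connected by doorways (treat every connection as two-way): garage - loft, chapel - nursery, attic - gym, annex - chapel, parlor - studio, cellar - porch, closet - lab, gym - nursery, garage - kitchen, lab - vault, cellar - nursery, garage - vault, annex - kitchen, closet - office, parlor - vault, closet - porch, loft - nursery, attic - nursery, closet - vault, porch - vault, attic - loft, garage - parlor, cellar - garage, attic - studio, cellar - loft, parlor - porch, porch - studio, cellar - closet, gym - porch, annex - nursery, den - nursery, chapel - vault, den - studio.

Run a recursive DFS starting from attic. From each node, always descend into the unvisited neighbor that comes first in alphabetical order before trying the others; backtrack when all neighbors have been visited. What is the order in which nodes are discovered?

Visit attic
attic → gym
gym → nursery
nursery → annex
annex → chapel
chapel → vault
vault → closet
closet → cellar
cellar → garage
garage → kitchen
garage → loft
garage → parlor
parlor → porch
porch → studio
studio → den
closet → lab
closet → office

attic, gym, nursery, annex, chapel, vault, closet, cellar, garage, kitchen, loft, parlor, porch, studio, den, lab, office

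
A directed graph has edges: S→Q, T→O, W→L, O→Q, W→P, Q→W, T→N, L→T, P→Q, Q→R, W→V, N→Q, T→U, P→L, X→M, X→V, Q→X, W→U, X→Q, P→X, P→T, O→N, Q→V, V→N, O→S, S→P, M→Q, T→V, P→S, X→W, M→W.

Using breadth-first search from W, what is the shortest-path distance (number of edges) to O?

Level 0: W
Level 1: L, P, U, V
Level 2: N, Q, S, T, X
Level 3: M, O, R
O first appears at level 3.

3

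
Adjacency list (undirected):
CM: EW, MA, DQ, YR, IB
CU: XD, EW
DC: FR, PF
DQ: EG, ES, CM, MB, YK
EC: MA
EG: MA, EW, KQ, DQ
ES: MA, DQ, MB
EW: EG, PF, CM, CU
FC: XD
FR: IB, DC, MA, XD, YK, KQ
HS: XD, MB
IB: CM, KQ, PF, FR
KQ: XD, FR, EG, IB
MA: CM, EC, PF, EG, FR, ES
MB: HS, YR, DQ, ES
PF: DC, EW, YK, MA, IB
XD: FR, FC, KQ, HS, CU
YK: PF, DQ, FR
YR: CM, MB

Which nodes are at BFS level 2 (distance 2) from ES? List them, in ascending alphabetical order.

CM, EC, EG, FR, HS, PF, YK, YR

Level 0: ES
Level 1: DQ, MA, MB
Level 2: CM, EC, EG, FR, HS, PF, YK, YR
Level 3: DC, EW, IB, KQ, XD
Level 4: CU, FC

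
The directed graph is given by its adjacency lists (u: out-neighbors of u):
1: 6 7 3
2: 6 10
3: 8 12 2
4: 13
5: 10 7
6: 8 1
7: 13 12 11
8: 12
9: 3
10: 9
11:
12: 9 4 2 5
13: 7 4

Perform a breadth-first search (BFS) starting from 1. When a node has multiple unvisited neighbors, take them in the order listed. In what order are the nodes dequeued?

Visit 1; enqueue 6, 7, 3 → queue [6, 7, 3]
Visit 6; enqueue 8 → queue [7, 3, 8]
Visit 7; enqueue 13, 12, 11 → queue [3, 8, 13, 12, 11]
Visit 3; enqueue 2 → queue [8, 13, 12, 11, 2]
Visit 8 → queue [13, 12, 11, 2]
Visit 13; enqueue 4 → queue [12, 11, 2, 4]
Visit 12; enqueue 9, 5 → queue [11, 2, 4, 9, 5]
Visit 11 → queue [2, 4, 9, 5]
Visit 2; enqueue 10 → queue [4, 9, 5, 10]
Visit 4 → queue [9, 5, 10]
Visit 9 → queue [5, 10]
Visit 5 → queue [10]
Visit 10 → queue []

1 -> 6 -> 7 -> 3 -> 8 -> 13 -> 12 -> 11 -> 2 -> 4 -> 9 -> 5 -> 10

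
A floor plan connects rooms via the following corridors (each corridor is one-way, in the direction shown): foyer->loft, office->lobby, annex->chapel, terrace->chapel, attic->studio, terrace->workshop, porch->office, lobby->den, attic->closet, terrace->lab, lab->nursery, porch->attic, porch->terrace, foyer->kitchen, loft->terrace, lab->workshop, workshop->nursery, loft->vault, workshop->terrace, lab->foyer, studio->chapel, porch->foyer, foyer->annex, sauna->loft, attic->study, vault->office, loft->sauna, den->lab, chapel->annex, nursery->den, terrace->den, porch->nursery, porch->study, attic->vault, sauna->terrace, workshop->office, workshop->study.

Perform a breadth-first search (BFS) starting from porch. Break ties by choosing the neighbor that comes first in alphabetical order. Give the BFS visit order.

porch attic foyer nursery office study terrace closet studio vault annex kitchen loft den lobby chapel lab workshop sauna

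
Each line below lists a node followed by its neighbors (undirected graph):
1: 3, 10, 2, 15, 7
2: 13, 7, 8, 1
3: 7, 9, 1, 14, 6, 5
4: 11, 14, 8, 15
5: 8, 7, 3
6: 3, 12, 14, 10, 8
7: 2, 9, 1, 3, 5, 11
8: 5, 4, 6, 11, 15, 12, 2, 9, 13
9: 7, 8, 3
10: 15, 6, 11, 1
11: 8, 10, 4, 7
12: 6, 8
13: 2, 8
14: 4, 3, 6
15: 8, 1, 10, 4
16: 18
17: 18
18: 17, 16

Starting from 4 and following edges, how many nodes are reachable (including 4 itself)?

15

BFS from 4 visits: 4, 11, 14, 8, 15, 10, 7, 3, 6, 5, 12, 2, 9, 13, 1
Reachable nodes: 15 of 18 total.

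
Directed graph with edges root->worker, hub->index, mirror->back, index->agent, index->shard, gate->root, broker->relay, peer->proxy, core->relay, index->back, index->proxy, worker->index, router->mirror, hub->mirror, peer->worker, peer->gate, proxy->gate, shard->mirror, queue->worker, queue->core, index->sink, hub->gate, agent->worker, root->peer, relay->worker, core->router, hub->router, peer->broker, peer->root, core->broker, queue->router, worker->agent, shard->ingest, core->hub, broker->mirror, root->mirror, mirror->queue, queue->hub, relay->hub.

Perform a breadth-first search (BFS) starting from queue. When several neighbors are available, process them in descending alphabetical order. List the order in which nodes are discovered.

Visit queue; enqueue worker, router, hub, core → queue [worker, router, hub, core]
Visit worker; enqueue index, agent → queue [router, hub, core, index, agent]
Visit router; enqueue mirror → queue [hub, core, index, agent, mirror]
Visit hub; enqueue gate → queue [core, index, agent, mirror, gate]
Visit core; enqueue relay, broker → queue [index, agent, mirror, gate, relay, broker]
Visit index; enqueue sink, shard, proxy, back → queue [agent, mirror, gate, relay, broker, sink, shard, proxy, back]
Visit agent → queue [mirror, gate, relay, broker, sink, shard, proxy, back]
Visit mirror → queue [gate, relay, broker, sink, shard, proxy, back]
Visit gate; enqueue root → queue [relay, broker, sink, shard, proxy, back, root]
Visit relay → queue [broker, sink, shard, proxy, back, root]
Visit broker → queue [sink, shard, proxy, back, root]
Visit sink → queue [shard, proxy, back, root]
Visit shard; enqueue ingest → queue [proxy, back, root, ingest]
Visit proxy → queue [back, root, ingest]
Visit back → queue [root, ingest]
Visit root; enqueue peer → queue [ingest, peer]
Visit ingest → queue [peer]
Visit peer → queue []

queue, worker, router, hub, core, index, agent, mirror, gate, relay, broker, sink, shard, proxy, back, root, ingest, peer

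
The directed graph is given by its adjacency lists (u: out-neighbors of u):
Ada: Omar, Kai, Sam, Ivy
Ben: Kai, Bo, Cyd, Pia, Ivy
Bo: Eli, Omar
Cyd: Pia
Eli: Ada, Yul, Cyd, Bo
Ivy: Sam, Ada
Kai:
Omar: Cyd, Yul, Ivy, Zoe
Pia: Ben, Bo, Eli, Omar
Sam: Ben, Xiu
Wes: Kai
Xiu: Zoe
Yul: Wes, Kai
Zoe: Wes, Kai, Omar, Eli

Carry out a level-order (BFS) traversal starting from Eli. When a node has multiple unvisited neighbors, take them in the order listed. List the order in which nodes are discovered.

Visit Eli; enqueue Ada, Yul, Cyd, Bo → queue [Ada, Yul, Cyd, Bo]
Visit Ada; enqueue Omar, Kai, Sam, Ivy → queue [Yul, Cyd, Bo, Omar, Kai, Sam, Ivy]
Visit Yul; enqueue Wes → queue [Cyd, Bo, Omar, Kai, Sam, Ivy, Wes]
Visit Cyd; enqueue Pia → queue [Bo, Omar, Kai, Sam, Ivy, Wes, Pia]
Visit Bo → queue [Omar, Kai, Sam, Ivy, Wes, Pia]
Visit Omar; enqueue Zoe → queue [Kai, Sam, Ivy, Wes, Pia, Zoe]
Visit Kai → queue [Sam, Ivy, Wes, Pia, Zoe]
Visit Sam; enqueue Ben, Xiu → queue [Ivy, Wes, Pia, Zoe, Ben, Xiu]
Visit Ivy → queue [Wes, Pia, Zoe, Ben, Xiu]
Visit Wes → queue [Pia, Zoe, Ben, Xiu]
Visit Pia → queue [Zoe, Ben, Xiu]
Visit Zoe → queue [Ben, Xiu]
Visit Ben → queue [Xiu]
Visit Xiu → queue []

Eli Ada Yul Cyd Bo Omar Kai Sam Ivy Wes Pia Zoe Ben Xiu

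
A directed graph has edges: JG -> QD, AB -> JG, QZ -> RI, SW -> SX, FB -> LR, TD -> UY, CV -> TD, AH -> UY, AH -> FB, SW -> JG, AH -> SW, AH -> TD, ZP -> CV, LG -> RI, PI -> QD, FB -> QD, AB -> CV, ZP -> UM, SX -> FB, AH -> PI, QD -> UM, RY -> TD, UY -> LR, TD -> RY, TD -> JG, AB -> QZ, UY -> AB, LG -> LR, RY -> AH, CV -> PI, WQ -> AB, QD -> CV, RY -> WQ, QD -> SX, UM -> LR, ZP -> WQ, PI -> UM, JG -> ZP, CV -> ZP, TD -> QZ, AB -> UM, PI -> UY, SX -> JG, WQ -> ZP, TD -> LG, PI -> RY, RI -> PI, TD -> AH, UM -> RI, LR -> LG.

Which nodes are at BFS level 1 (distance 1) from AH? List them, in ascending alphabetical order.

Level 0: AH
Level 1: FB, PI, SW, TD, UY
Level 2: AB, JG, LG, LR, QD, QZ, RY, SX, UM
Level 3: CV, RI, WQ, ZP

FB, PI, SW, TD, UY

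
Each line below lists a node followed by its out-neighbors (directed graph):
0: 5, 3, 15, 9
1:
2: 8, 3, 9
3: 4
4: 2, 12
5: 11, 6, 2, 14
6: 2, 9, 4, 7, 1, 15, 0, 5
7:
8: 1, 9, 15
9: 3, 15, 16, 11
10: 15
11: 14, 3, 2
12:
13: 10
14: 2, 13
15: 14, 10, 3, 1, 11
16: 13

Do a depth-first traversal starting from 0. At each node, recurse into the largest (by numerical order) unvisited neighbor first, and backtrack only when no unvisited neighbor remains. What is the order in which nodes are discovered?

0 15 14 13 10 2 9 16 11 3 4 12 8 1 5 6 7

Visit 0
0 → 15
15 → 14
14 → 13
13 → 10
14 → 2
2 → 9
9 → 16
9 → 11
11 → 3
3 → 4
4 → 12
2 → 8
8 → 1
0 → 5
5 → 6
6 → 7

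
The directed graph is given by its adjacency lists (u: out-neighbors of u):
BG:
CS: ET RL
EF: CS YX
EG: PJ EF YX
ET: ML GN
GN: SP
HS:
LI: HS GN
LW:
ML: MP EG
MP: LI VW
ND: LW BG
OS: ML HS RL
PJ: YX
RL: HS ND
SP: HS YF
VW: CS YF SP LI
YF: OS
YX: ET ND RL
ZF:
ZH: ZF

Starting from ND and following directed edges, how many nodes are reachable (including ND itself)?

BFS from ND visits: ND, BG, LW
Reachable nodes: 3 of 21 total.

3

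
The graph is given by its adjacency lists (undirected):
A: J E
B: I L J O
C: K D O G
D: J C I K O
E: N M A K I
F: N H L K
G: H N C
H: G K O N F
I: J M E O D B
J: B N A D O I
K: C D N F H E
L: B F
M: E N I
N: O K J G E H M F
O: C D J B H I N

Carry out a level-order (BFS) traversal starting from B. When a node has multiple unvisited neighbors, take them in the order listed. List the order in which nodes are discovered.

B I L J O M E D F N A C H K G

Visit B; enqueue I, L, J, O → queue [I, L, J, O]
Visit I; enqueue M, E, D → queue [L, J, O, M, E, D]
Visit L; enqueue F → queue [J, O, M, E, D, F]
Visit J; enqueue N, A → queue [O, M, E, D, F, N, A]
Visit O; enqueue C, H → queue [M, E, D, F, N, A, C, H]
Visit M → queue [E, D, F, N, A, C, H]
Visit E; enqueue K → queue [D, F, N, A, C, H, K]
Visit D → queue [F, N, A, C, H, K]
Visit F → queue [N, A, C, H, K]
Visit N; enqueue G → queue [A, C, H, K, G]
Visit A → queue [C, H, K, G]
Visit C → queue [H, K, G]
Visit H → queue [K, G]
Visit K → queue [G]
Visit G → queue []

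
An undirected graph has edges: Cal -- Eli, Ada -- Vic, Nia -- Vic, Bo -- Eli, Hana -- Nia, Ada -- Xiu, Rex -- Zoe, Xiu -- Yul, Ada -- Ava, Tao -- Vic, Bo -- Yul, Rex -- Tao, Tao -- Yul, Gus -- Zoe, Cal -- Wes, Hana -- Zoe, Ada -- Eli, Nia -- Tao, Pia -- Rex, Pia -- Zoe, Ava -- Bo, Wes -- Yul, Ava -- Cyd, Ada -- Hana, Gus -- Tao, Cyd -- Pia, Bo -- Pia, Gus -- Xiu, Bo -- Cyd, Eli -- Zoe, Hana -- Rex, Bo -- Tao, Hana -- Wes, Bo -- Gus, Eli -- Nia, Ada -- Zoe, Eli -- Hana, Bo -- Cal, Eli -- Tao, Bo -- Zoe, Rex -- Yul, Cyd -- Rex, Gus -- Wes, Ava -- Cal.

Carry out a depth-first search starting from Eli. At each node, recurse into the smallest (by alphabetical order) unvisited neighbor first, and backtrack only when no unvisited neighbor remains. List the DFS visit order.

Visit Eli
Eli → Ada
Ada → Ava
Ava → Bo
Bo → Cal
Cal → Wes
Wes → Gus
Gus → Tao
Tao → Nia
Nia → Hana
Hana → Rex
Rex → Cyd
Cyd → Pia
Pia → Zoe
Rex → Yul
Yul → Xiu
Nia → Vic

Eli Ada Ava Bo Cal Wes Gus Tao Nia Hana Rex Cyd Pia Zoe Yul Xiu Vic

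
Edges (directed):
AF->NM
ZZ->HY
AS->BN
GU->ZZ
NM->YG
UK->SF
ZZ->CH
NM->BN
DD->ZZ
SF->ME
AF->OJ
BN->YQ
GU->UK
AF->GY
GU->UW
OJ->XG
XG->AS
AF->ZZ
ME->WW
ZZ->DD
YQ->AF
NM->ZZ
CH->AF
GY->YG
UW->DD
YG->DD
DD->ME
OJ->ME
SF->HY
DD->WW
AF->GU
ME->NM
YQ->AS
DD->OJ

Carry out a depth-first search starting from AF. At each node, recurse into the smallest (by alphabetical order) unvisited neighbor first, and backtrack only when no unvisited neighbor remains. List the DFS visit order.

AF GU UK SF HY ME NM BN YQ AS YG DD OJ XG WW ZZ CH UW GY

Visit AF
AF → GU
GU → UK
UK → SF
SF → HY
SF → ME
ME → NM
NM → BN
BN → YQ
YQ → AS
NM → YG
YG → DD
DD → OJ
OJ → XG
DD → WW
DD → ZZ
ZZ → CH
GU → UW
AF → GY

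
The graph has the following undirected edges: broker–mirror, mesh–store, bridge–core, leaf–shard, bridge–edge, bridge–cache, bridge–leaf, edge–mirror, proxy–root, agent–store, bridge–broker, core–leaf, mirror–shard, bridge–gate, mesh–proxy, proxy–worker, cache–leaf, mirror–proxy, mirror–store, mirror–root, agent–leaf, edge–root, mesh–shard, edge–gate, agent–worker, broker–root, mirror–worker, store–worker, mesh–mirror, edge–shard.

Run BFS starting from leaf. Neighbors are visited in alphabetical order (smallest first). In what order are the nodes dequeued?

leaf agent bridge cache core shard store worker broker edge gate mesh mirror proxy root

Visit leaf; enqueue agent, bridge, cache, core, shard → queue [agent, bridge, cache, core, shard]
Visit agent; enqueue store, worker → queue [bridge, cache, core, shard, store, worker]
Visit bridge; enqueue broker, edge, gate → queue [cache, core, shard, store, worker, broker, edge, gate]
Visit cache → queue [core, shard, store, worker, broker, edge, gate]
Visit core → queue [shard, store, worker, broker, edge, gate]
Visit shard; enqueue mesh, mirror → queue [store, worker, broker, edge, gate, mesh, mirror]
Visit store → queue [worker, broker, edge, gate, mesh, mirror]
Visit worker; enqueue proxy → queue [broker, edge, gate, mesh, mirror, proxy]
Visit broker; enqueue root → queue [edge, gate, mesh, mirror, proxy, root]
Visit edge → queue [gate, mesh, mirror, proxy, root]
Visit gate → queue [mesh, mirror, proxy, root]
Visit mesh → queue [mirror, proxy, root]
Visit mirror → queue [proxy, root]
Visit proxy → queue [root]
Visit root → queue []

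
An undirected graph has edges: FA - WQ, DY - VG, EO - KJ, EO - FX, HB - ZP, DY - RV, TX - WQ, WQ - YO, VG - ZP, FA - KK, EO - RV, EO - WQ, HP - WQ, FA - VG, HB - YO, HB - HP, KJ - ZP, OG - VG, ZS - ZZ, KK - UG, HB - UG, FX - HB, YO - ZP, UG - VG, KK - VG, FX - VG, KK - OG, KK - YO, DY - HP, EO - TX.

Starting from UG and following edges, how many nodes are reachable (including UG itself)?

BFS from UG visits: UG, HB, KK, VG, FX, HP, YO, ZP, FA, OG, DY, EO, WQ, KJ, RV, TX
Reachable nodes: 16 of 18 total.

16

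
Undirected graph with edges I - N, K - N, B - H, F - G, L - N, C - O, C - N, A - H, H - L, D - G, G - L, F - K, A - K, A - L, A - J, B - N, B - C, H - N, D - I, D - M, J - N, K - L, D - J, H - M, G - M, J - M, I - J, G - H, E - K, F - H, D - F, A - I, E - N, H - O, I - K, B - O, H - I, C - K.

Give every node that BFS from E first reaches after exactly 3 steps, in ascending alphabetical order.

Level 0: E
Level 1: K, N
Level 2: A, B, C, F, H, I, J, L
Level 3: D, G, M, O

D, G, M, O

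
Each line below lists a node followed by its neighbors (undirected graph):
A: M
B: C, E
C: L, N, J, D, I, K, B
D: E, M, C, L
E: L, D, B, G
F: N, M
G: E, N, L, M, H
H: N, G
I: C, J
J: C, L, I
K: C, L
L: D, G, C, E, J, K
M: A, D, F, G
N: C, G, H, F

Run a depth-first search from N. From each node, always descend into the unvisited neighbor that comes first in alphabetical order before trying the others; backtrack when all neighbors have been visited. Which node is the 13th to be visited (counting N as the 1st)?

Visit N
N → C
C → B
B → E
E → D
D → L
L → G
G → H
G → M
M → A
M → F
L → J
J → I
L → K

Visit order: N, C, B, E, D, L, G, H, M, A, F, J, I, K

I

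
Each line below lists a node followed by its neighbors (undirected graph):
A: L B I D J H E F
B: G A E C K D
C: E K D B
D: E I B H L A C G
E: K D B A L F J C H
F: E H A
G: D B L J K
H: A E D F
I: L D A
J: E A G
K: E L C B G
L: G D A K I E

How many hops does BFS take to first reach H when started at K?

2

Level 0: K
Level 1: B, C, E, G, L
Level 2: A, D, F, H, I, J
H first appears at level 2.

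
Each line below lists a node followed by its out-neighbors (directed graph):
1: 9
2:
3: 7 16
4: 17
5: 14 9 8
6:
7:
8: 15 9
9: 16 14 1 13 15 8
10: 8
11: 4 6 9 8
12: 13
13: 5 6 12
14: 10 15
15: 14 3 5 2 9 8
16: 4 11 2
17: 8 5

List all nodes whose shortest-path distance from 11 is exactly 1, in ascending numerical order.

Level 0: 11
Level 1: 4, 6, 8, 9
Level 2: 1, 13, 14, 15, 16, 17
Level 3: 2, 3, 5, 10, 12
Level 4: 7

4, 6, 8, 9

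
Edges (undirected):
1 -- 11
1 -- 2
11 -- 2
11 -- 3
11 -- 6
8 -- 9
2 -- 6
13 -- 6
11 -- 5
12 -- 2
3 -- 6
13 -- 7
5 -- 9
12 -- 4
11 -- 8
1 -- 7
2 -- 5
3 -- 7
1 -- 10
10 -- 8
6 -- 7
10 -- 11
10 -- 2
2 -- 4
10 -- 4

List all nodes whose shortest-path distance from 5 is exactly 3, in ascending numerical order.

7, 13

Level 0: 5
Level 1: 2, 9, 11
Level 2: 1, 3, 4, 6, 8, 10, 12
Level 3: 7, 13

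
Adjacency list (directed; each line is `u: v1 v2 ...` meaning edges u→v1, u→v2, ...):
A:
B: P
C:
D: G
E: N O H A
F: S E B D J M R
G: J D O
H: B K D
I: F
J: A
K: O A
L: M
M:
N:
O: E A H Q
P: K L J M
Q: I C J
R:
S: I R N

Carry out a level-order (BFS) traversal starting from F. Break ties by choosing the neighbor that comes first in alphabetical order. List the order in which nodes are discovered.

Visit F; enqueue B, D, E, J, M, R, S → queue [B, D, E, J, M, R, S]
Visit B; enqueue P → queue [D, E, J, M, R, S, P]
Visit D; enqueue G → queue [E, J, M, R, S, P, G]
Visit E; enqueue A, H, N, O → queue [J, M, R, S, P, G, A, H, N, O]
Visit J → queue [M, R, S, P, G, A, H, N, O]
Visit M → queue [R, S, P, G, A, H, N, O]
Visit R → queue [S, P, G, A, H, N, O]
Visit S; enqueue I → queue [P, G, A, H, N, O, I]
Visit P; enqueue K, L → queue [G, A, H, N, O, I, K, L]
Visit G → queue [A, H, N, O, I, K, L]
Visit A → queue [H, N, O, I, K, L]
Visit H → queue [N, O, I, K, L]
Visit N → queue [O, I, K, L]
Visit O; enqueue Q → queue [I, K, L, Q]
Visit I → queue [K, L, Q]
Visit K → queue [L, Q]
Visit L → queue [Q]
Visit Q; enqueue C → queue [C]
Visit C → queue []

F B D E J M R S P G A H N O I K L Q C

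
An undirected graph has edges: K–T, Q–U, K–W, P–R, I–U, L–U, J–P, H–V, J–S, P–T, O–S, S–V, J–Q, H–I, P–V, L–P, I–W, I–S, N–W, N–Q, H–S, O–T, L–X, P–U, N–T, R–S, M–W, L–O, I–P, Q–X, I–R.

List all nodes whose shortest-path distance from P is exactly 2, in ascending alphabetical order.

H, K, N, O, Q, S, W, X

Level 0: P
Level 1: I, J, L, R, T, U, V
Level 2: H, K, N, O, Q, S, W, X
Level 3: M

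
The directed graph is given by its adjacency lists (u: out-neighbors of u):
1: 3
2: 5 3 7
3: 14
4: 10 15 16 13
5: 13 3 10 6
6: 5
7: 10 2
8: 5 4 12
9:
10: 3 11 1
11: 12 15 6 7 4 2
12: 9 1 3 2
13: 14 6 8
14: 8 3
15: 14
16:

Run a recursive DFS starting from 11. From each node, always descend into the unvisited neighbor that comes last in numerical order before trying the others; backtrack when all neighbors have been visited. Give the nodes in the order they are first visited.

Visit 11
11 → 15
15 → 14
14 → 8
8 → 12
12 → 9
12 → 3
12 → 2
2 → 7
7 → 10
10 → 1
2 → 5
5 → 13
13 → 6
8 → 4
4 → 16

11, 15, 14, 8, 12, 9, 3, 2, 7, 10, 1, 5, 13, 6, 4, 16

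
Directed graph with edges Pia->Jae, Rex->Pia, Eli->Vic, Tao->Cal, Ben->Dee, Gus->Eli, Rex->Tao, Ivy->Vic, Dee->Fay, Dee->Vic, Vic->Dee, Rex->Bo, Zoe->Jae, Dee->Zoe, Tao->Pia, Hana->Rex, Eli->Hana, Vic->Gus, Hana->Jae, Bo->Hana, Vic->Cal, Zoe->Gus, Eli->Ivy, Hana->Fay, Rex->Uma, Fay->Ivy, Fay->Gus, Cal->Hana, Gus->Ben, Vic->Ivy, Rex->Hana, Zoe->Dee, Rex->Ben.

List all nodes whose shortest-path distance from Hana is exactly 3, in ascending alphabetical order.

Cal, Dee, Eli, Vic

Level 0: Hana
Level 1: Fay, Jae, Rex
Level 2: Ben, Bo, Gus, Ivy, Pia, Tao, Uma
Level 3: Cal, Dee, Eli, Vic
Level 4: Zoe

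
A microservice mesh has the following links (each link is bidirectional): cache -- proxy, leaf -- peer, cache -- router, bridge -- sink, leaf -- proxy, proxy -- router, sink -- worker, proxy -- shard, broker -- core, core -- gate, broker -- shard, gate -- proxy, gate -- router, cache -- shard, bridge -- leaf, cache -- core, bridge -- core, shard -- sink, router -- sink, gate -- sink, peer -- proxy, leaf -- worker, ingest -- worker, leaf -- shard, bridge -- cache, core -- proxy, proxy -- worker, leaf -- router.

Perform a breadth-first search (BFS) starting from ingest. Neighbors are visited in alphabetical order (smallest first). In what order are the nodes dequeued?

Visit ingest; enqueue worker → queue [worker]
Visit worker; enqueue leaf, proxy, sink → queue [leaf, proxy, sink]
Visit leaf; enqueue bridge, peer, router, shard → queue [proxy, sink, bridge, peer, router, shard]
Visit proxy; enqueue cache, core, gate → queue [sink, bridge, peer, router, shard, cache, core, gate]
Visit sink → queue [bridge, peer, router, shard, cache, core, gate]
Visit bridge → queue [peer, router, shard, cache, core, gate]
Visit peer → queue [router, shard, cache, core, gate]
Visit router → queue [shard, cache, core, gate]
Visit shard; enqueue broker → queue [cache, core, gate, broker]
Visit cache → queue [core, gate, broker]
Visit core → queue [gate, broker]
Visit gate → queue [broker]
Visit broker → queue []

ingest, worker, leaf, proxy, sink, bridge, peer, router, shard, cache, core, gate, broker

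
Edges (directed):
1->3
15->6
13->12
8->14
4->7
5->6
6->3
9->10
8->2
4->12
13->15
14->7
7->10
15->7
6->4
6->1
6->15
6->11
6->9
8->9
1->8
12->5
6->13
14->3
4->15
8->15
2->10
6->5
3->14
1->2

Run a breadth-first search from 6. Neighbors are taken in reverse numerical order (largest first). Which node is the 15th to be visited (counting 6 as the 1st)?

2

Visit 6; enqueue 15, 13, 11, 9, 5, 4, 3, 1 → queue [15, 13, 11, 9, 5, 4, 3, 1]
Visit 15; enqueue 7 → queue [13, 11, 9, 5, 4, 3, 1, 7]
Visit 13; enqueue 12 → queue [11, 9, 5, 4, 3, 1, 7, 12]
Visit 11 → queue [9, 5, 4, 3, 1, 7, 12]
Visit 9; enqueue 10 → queue [5, 4, 3, 1, 7, 12, 10]
Visit 5 → queue [4, 3, 1, 7, 12, 10]
Visit 4 → queue [3, 1, 7, 12, 10]
Visit 3; enqueue 14 → queue [1, 7, 12, 10, 14]
Visit 1; enqueue 8, 2 → queue [7, 12, 10, 14, 8, 2]
Visit 7 → queue [12, 10, 14, 8, 2]
Visit 12 → queue [10, 14, 8, 2]
Visit 10 → queue [14, 8, 2]
Visit 14 → queue [8, 2]
Visit 8 → queue [2]
Visit 2 → queue []

Visit order: 6, 15, 13, 11, 9, 5, 4, 3, 1, 7, 12, 10, 14, 8, 2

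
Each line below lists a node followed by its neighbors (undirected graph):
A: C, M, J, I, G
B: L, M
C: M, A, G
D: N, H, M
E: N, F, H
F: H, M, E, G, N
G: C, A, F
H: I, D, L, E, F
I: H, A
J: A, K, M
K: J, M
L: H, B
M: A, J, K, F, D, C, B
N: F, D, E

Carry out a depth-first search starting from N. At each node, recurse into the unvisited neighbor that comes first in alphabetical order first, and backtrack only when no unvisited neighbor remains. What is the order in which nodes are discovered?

Visit N
N → D
D → H
H → E
E → F
F → G
G → A
A → C
C → M
M → B
B → L
M → J
J → K
A → I

N, D, H, E, F, G, A, C, M, B, L, J, K, I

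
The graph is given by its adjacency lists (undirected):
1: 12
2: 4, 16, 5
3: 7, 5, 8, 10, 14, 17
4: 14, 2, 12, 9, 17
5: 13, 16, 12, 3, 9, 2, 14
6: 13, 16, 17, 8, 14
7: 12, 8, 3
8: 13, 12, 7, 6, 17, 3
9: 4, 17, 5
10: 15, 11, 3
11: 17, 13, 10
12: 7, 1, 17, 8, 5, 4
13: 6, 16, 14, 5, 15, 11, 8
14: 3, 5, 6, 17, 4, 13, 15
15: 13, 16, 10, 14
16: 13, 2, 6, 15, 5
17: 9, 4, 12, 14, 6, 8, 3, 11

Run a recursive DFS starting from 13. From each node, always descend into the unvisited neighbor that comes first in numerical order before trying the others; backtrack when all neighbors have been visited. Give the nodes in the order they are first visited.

13 → 5 → 2 → 4 → 9 → 17 → 3 → 7 → 8 → 6 → 14 → 15 → 10 → 11 → 16 → 12 → 1

Visit 13
13 → 5
5 → 2
2 → 4
4 → 9
9 → 17
17 → 3
3 → 7
7 → 8
8 → 6
6 → 14
14 → 15
15 → 10
10 → 11
15 → 16
8 → 12
12 → 1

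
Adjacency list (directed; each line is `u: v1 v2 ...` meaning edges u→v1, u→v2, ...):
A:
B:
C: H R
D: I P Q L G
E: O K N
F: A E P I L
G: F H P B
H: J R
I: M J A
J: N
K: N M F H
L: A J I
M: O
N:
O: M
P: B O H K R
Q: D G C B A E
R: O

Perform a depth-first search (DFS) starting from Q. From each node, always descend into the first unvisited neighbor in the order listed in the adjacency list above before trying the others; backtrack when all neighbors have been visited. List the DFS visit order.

Q → D → I → M → O → J → N → A → P → B → H → R → K → F → E → L → G → C

Visit Q
Q → D
D → I
I → M
M → O
I → J
J → N
I → A
D → P
P → B
P → H
H → R
P → K
K → F
F → E
F → L
D → G
Q → C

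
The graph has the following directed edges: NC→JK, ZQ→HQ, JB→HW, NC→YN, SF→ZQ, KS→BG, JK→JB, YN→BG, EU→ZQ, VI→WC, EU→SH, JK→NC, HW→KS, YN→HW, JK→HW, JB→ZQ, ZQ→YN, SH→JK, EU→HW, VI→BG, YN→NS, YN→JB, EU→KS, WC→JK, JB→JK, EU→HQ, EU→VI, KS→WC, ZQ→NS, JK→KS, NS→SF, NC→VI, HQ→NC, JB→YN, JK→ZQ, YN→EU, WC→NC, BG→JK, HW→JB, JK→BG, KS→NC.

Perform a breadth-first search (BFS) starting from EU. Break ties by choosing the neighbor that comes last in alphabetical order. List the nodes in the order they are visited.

Visit EU; enqueue ZQ, VI, SH, KS, HW, HQ → queue [ZQ, VI, SH, KS, HW, HQ]
Visit ZQ; enqueue YN, NS → queue [VI, SH, KS, HW, HQ, YN, NS]
Visit VI; enqueue WC, BG → queue [SH, KS, HW, HQ, YN, NS, WC, BG]
Visit SH; enqueue JK → queue [KS, HW, HQ, YN, NS, WC, BG, JK]
Visit KS; enqueue NC → queue [HW, HQ, YN, NS, WC, BG, JK, NC]
Visit HW; enqueue JB → queue [HQ, YN, NS, WC, BG, JK, NC, JB]
Visit HQ → queue [YN, NS, WC, BG, JK, NC, JB]
Visit YN → queue [NS, WC, BG, JK, NC, JB]
Visit NS; enqueue SF → queue [WC, BG, JK, NC, JB, SF]
Visit WC → queue [BG, JK, NC, JB, SF]
Visit BG → queue [JK, NC, JB, SF]
Visit JK → queue [NC, JB, SF]
Visit NC → queue [JB, SF]
Visit JB → queue [SF]
Visit SF → queue []

EU -> ZQ -> VI -> SH -> KS -> HW -> HQ -> YN -> NS -> WC -> BG -> JK -> NC -> JB -> SF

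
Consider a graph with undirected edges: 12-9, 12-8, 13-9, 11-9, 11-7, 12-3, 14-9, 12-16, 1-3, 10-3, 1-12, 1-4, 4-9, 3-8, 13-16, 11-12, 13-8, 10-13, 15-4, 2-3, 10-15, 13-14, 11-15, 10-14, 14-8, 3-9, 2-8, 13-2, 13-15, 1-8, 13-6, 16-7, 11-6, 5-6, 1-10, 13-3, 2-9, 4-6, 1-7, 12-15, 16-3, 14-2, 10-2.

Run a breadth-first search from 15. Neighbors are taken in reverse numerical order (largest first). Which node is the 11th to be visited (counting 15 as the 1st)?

6

Visit 15; enqueue 13, 12, 11, 10, 4 → queue [13, 12, 11, 10, 4]
Visit 13; enqueue 16, 14, 9, 8, 6, 3, 2 → queue [12, 11, 10, 4, 16, 14, 9, 8, 6, 3, 2]
Visit 12; enqueue 1 → queue [11, 10, 4, 16, 14, 9, 8, 6, 3, 2, 1]
Visit 11; enqueue 7 → queue [10, 4, 16, 14, 9, 8, 6, 3, 2, 1, 7]
Visit 10 → queue [4, 16, 14, 9, 8, 6, 3, 2, 1, 7]
Visit 4 → queue [16, 14, 9, 8, 6, 3, 2, 1, 7]
Visit 16 → queue [14, 9, 8, 6, 3, 2, 1, 7]
Visit 14 → queue [9, 8, 6, 3, 2, 1, 7]
Visit 9 → queue [8, 6, 3, 2, 1, 7]
Visit 8 → queue [6, 3, 2, 1, 7]
Visit 6; enqueue 5 → queue [3, 2, 1, 7, 5]
Visit 3 → queue [2, 1, 7, 5]
Visit 2 → queue [1, 7, 5]
Visit 1 → queue [7, 5]
Visit 7 → queue [5]
Visit 5 → queue []

Visit order: 15, 13, 12, 11, 10, 4, 16, 14, 9, 8, 6, 3, 2, 1, 7, 5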